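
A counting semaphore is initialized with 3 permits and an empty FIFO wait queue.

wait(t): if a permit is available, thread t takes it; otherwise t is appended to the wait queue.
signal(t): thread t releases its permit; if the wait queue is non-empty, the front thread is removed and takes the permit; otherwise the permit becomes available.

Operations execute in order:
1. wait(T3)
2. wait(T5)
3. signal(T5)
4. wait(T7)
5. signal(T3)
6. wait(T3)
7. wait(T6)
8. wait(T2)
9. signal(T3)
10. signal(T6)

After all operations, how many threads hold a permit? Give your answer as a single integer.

Answer: 2

Derivation:
Step 1: wait(T3) -> count=2 queue=[] holders={T3}
Step 2: wait(T5) -> count=1 queue=[] holders={T3,T5}
Step 3: signal(T5) -> count=2 queue=[] holders={T3}
Step 4: wait(T7) -> count=1 queue=[] holders={T3,T7}
Step 5: signal(T3) -> count=2 queue=[] holders={T7}
Step 6: wait(T3) -> count=1 queue=[] holders={T3,T7}
Step 7: wait(T6) -> count=0 queue=[] holders={T3,T6,T7}
Step 8: wait(T2) -> count=0 queue=[T2] holders={T3,T6,T7}
Step 9: signal(T3) -> count=0 queue=[] holders={T2,T6,T7}
Step 10: signal(T6) -> count=1 queue=[] holders={T2,T7}
Final holders: {T2,T7} -> 2 thread(s)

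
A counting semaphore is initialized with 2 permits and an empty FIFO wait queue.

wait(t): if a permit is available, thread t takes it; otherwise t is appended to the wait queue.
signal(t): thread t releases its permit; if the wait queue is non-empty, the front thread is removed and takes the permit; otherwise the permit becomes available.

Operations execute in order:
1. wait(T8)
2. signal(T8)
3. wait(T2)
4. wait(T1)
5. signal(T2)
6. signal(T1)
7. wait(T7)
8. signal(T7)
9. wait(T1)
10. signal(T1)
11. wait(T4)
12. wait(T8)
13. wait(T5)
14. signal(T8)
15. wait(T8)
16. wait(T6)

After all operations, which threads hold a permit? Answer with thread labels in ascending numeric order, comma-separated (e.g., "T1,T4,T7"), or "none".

Answer: T4,T5

Derivation:
Step 1: wait(T8) -> count=1 queue=[] holders={T8}
Step 2: signal(T8) -> count=2 queue=[] holders={none}
Step 3: wait(T2) -> count=1 queue=[] holders={T2}
Step 4: wait(T1) -> count=0 queue=[] holders={T1,T2}
Step 5: signal(T2) -> count=1 queue=[] holders={T1}
Step 6: signal(T1) -> count=2 queue=[] holders={none}
Step 7: wait(T7) -> count=1 queue=[] holders={T7}
Step 8: signal(T7) -> count=2 queue=[] holders={none}
Step 9: wait(T1) -> count=1 queue=[] holders={T1}
Step 10: signal(T1) -> count=2 queue=[] holders={none}
Step 11: wait(T4) -> count=1 queue=[] holders={T4}
Step 12: wait(T8) -> count=0 queue=[] holders={T4,T8}
Step 13: wait(T5) -> count=0 queue=[T5] holders={T4,T8}
Step 14: signal(T8) -> count=0 queue=[] holders={T4,T5}
Step 15: wait(T8) -> count=0 queue=[T8] holders={T4,T5}
Step 16: wait(T6) -> count=0 queue=[T8,T6] holders={T4,T5}
Final holders: T4,T5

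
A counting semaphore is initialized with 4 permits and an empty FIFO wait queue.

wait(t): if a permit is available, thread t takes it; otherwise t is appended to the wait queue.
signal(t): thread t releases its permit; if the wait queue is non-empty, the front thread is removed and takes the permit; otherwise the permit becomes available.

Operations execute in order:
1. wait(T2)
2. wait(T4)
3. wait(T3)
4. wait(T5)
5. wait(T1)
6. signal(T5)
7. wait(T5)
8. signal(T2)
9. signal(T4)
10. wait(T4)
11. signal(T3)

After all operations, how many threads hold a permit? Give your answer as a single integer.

Step 1: wait(T2) -> count=3 queue=[] holders={T2}
Step 2: wait(T4) -> count=2 queue=[] holders={T2,T4}
Step 3: wait(T3) -> count=1 queue=[] holders={T2,T3,T4}
Step 4: wait(T5) -> count=0 queue=[] holders={T2,T3,T4,T5}
Step 5: wait(T1) -> count=0 queue=[T1] holders={T2,T3,T4,T5}
Step 6: signal(T5) -> count=0 queue=[] holders={T1,T2,T3,T4}
Step 7: wait(T5) -> count=0 queue=[T5] holders={T1,T2,T3,T4}
Step 8: signal(T2) -> count=0 queue=[] holders={T1,T3,T4,T5}
Step 9: signal(T4) -> count=1 queue=[] holders={T1,T3,T5}
Step 10: wait(T4) -> count=0 queue=[] holders={T1,T3,T4,T5}
Step 11: signal(T3) -> count=1 queue=[] holders={T1,T4,T5}
Final holders: {T1,T4,T5} -> 3 thread(s)

Answer: 3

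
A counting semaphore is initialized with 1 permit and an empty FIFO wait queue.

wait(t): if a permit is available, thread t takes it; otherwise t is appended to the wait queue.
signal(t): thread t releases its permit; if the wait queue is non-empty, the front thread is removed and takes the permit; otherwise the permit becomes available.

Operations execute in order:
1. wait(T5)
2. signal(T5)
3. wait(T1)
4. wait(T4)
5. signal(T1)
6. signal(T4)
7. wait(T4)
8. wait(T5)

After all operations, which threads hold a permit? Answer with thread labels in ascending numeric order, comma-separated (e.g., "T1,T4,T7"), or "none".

Answer: T4

Derivation:
Step 1: wait(T5) -> count=0 queue=[] holders={T5}
Step 2: signal(T5) -> count=1 queue=[] holders={none}
Step 3: wait(T1) -> count=0 queue=[] holders={T1}
Step 4: wait(T4) -> count=0 queue=[T4] holders={T1}
Step 5: signal(T1) -> count=0 queue=[] holders={T4}
Step 6: signal(T4) -> count=1 queue=[] holders={none}
Step 7: wait(T4) -> count=0 queue=[] holders={T4}
Step 8: wait(T5) -> count=0 queue=[T5] holders={T4}
Final holders: T4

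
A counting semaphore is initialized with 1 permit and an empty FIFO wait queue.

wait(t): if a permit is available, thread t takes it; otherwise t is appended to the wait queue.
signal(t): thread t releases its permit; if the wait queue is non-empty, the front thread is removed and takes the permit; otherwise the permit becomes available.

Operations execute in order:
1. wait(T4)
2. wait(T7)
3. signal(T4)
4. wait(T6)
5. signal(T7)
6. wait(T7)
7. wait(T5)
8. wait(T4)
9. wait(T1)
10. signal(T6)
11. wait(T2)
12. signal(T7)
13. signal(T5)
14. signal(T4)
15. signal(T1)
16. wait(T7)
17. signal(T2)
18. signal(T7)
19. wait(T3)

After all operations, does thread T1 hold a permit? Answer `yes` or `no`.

Step 1: wait(T4) -> count=0 queue=[] holders={T4}
Step 2: wait(T7) -> count=0 queue=[T7] holders={T4}
Step 3: signal(T4) -> count=0 queue=[] holders={T7}
Step 4: wait(T6) -> count=0 queue=[T6] holders={T7}
Step 5: signal(T7) -> count=0 queue=[] holders={T6}
Step 6: wait(T7) -> count=0 queue=[T7] holders={T6}
Step 7: wait(T5) -> count=0 queue=[T7,T5] holders={T6}
Step 8: wait(T4) -> count=0 queue=[T7,T5,T4] holders={T6}
Step 9: wait(T1) -> count=0 queue=[T7,T5,T4,T1] holders={T6}
Step 10: signal(T6) -> count=0 queue=[T5,T4,T1] holders={T7}
Step 11: wait(T2) -> count=0 queue=[T5,T4,T1,T2] holders={T7}
Step 12: signal(T7) -> count=0 queue=[T4,T1,T2] holders={T5}
Step 13: signal(T5) -> count=0 queue=[T1,T2] holders={T4}
Step 14: signal(T4) -> count=0 queue=[T2] holders={T1}
Step 15: signal(T1) -> count=0 queue=[] holders={T2}
Step 16: wait(T7) -> count=0 queue=[T7] holders={T2}
Step 17: signal(T2) -> count=0 queue=[] holders={T7}
Step 18: signal(T7) -> count=1 queue=[] holders={none}
Step 19: wait(T3) -> count=0 queue=[] holders={T3}
Final holders: {T3} -> T1 not in holders

Answer: no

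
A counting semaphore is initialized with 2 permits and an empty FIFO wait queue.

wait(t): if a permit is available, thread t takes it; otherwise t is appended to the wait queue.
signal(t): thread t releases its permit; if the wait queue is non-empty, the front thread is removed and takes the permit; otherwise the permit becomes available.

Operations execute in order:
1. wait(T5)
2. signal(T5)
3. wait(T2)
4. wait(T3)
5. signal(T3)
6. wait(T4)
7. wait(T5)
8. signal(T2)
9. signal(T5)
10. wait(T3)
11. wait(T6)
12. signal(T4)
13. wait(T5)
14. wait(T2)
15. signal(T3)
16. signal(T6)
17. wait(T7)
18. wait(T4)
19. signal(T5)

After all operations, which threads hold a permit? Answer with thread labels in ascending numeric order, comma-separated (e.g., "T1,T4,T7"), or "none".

Step 1: wait(T5) -> count=1 queue=[] holders={T5}
Step 2: signal(T5) -> count=2 queue=[] holders={none}
Step 3: wait(T2) -> count=1 queue=[] holders={T2}
Step 4: wait(T3) -> count=0 queue=[] holders={T2,T3}
Step 5: signal(T3) -> count=1 queue=[] holders={T2}
Step 6: wait(T4) -> count=0 queue=[] holders={T2,T4}
Step 7: wait(T5) -> count=0 queue=[T5] holders={T2,T4}
Step 8: signal(T2) -> count=0 queue=[] holders={T4,T5}
Step 9: signal(T5) -> count=1 queue=[] holders={T4}
Step 10: wait(T3) -> count=0 queue=[] holders={T3,T4}
Step 11: wait(T6) -> count=0 queue=[T6] holders={T3,T4}
Step 12: signal(T4) -> count=0 queue=[] holders={T3,T6}
Step 13: wait(T5) -> count=0 queue=[T5] holders={T3,T6}
Step 14: wait(T2) -> count=0 queue=[T5,T2] holders={T3,T6}
Step 15: signal(T3) -> count=0 queue=[T2] holders={T5,T6}
Step 16: signal(T6) -> count=0 queue=[] holders={T2,T5}
Step 17: wait(T7) -> count=0 queue=[T7] holders={T2,T5}
Step 18: wait(T4) -> count=0 queue=[T7,T4] holders={T2,T5}
Step 19: signal(T5) -> count=0 queue=[T4] holders={T2,T7}
Final holders: T2,T7

Answer: T2,T7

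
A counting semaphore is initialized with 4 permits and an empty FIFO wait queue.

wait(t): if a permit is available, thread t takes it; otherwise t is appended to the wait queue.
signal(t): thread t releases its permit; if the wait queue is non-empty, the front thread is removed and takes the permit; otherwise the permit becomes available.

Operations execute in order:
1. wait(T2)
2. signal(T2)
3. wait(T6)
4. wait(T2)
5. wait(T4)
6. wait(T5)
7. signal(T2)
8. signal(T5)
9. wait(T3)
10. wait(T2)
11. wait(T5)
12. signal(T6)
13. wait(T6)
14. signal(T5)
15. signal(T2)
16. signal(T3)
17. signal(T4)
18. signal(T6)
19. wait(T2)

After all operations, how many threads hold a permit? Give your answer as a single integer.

Step 1: wait(T2) -> count=3 queue=[] holders={T2}
Step 2: signal(T2) -> count=4 queue=[] holders={none}
Step 3: wait(T6) -> count=3 queue=[] holders={T6}
Step 4: wait(T2) -> count=2 queue=[] holders={T2,T6}
Step 5: wait(T4) -> count=1 queue=[] holders={T2,T4,T6}
Step 6: wait(T5) -> count=0 queue=[] holders={T2,T4,T5,T6}
Step 7: signal(T2) -> count=1 queue=[] holders={T4,T5,T6}
Step 8: signal(T5) -> count=2 queue=[] holders={T4,T6}
Step 9: wait(T3) -> count=1 queue=[] holders={T3,T4,T6}
Step 10: wait(T2) -> count=0 queue=[] holders={T2,T3,T4,T6}
Step 11: wait(T5) -> count=0 queue=[T5] holders={T2,T3,T4,T6}
Step 12: signal(T6) -> count=0 queue=[] holders={T2,T3,T4,T5}
Step 13: wait(T6) -> count=0 queue=[T6] holders={T2,T3,T4,T5}
Step 14: signal(T5) -> count=0 queue=[] holders={T2,T3,T4,T6}
Step 15: signal(T2) -> count=1 queue=[] holders={T3,T4,T6}
Step 16: signal(T3) -> count=2 queue=[] holders={T4,T6}
Step 17: signal(T4) -> count=3 queue=[] holders={T6}
Step 18: signal(T6) -> count=4 queue=[] holders={none}
Step 19: wait(T2) -> count=3 queue=[] holders={T2}
Final holders: {T2} -> 1 thread(s)

Answer: 1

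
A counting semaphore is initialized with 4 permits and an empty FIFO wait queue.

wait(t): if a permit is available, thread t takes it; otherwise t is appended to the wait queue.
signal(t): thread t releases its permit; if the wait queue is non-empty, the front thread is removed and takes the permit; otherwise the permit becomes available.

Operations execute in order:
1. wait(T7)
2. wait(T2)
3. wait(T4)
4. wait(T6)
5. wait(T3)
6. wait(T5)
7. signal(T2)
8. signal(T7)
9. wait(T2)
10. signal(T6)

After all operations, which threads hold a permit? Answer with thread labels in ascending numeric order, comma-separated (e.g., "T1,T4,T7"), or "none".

Answer: T2,T3,T4,T5

Derivation:
Step 1: wait(T7) -> count=3 queue=[] holders={T7}
Step 2: wait(T2) -> count=2 queue=[] holders={T2,T7}
Step 3: wait(T4) -> count=1 queue=[] holders={T2,T4,T7}
Step 4: wait(T6) -> count=0 queue=[] holders={T2,T4,T6,T7}
Step 5: wait(T3) -> count=0 queue=[T3] holders={T2,T4,T6,T7}
Step 6: wait(T5) -> count=0 queue=[T3,T5] holders={T2,T4,T6,T7}
Step 7: signal(T2) -> count=0 queue=[T5] holders={T3,T4,T6,T7}
Step 8: signal(T7) -> count=0 queue=[] holders={T3,T4,T5,T6}
Step 9: wait(T2) -> count=0 queue=[T2] holders={T3,T4,T5,T6}
Step 10: signal(T6) -> count=0 queue=[] holders={T2,T3,T4,T5}
Final holders: T2,T3,T4,T5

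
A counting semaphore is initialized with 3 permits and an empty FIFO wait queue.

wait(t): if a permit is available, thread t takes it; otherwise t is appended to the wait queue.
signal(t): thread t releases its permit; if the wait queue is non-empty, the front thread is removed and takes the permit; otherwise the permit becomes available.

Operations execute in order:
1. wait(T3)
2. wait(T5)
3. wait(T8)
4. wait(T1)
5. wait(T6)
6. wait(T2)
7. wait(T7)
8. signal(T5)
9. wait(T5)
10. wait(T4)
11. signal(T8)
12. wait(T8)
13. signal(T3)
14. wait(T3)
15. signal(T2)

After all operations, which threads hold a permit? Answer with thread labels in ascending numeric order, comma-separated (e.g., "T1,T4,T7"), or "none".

Answer: T1,T6,T7

Derivation:
Step 1: wait(T3) -> count=2 queue=[] holders={T3}
Step 2: wait(T5) -> count=1 queue=[] holders={T3,T5}
Step 3: wait(T8) -> count=0 queue=[] holders={T3,T5,T8}
Step 4: wait(T1) -> count=0 queue=[T1] holders={T3,T5,T8}
Step 5: wait(T6) -> count=0 queue=[T1,T6] holders={T3,T5,T8}
Step 6: wait(T2) -> count=0 queue=[T1,T6,T2] holders={T3,T5,T8}
Step 7: wait(T7) -> count=0 queue=[T1,T6,T2,T7] holders={T3,T5,T8}
Step 8: signal(T5) -> count=0 queue=[T6,T2,T7] holders={T1,T3,T8}
Step 9: wait(T5) -> count=0 queue=[T6,T2,T7,T5] holders={T1,T3,T8}
Step 10: wait(T4) -> count=0 queue=[T6,T2,T7,T5,T4] holders={T1,T3,T8}
Step 11: signal(T8) -> count=0 queue=[T2,T7,T5,T4] holders={T1,T3,T6}
Step 12: wait(T8) -> count=0 queue=[T2,T7,T5,T4,T8] holders={T1,T3,T6}
Step 13: signal(T3) -> count=0 queue=[T7,T5,T4,T8] holders={T1,T2,T6}
Step 14: wait(T3) -> count=0 queue=[T7,T5,T4,T8,T3] holders={T1,T2,T6}
Step 15: signal(T2) -> count=0 queue=[T5,T4,T8,T3] holders={T1,T6,T7}
Final holders: T1,T6,T7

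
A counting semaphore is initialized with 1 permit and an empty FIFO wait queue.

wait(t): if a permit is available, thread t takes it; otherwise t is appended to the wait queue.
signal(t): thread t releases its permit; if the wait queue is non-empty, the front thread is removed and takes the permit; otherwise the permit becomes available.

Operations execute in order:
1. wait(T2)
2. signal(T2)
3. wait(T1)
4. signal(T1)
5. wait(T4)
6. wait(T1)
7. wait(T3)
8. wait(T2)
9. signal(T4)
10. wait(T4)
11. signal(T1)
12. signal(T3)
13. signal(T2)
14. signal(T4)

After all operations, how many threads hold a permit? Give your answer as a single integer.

Step 1: wait(T2) -> count=0 queue=[] holders={T2}
Step 2: signal(T2) -> count=1 queue=[] holders={none}
Step 3: wait(T1) -> count=0 queue=[] holders={T1}
Step 4: signal(T1) -> count=1 queue=[] holders={none}
Step 5: wait(T4) -> count=0 queue=[] holders={T4}
Step 6: wait(T1) -> count=0 queue=[T1] holders={T4}
Step 7: wait(T3) -> count=0 queue=[T1,T3] holders={T4}
Step 8: wait(T2) -> count=0 queue=[T1,T3,T2] holders={T4}
Step 9: signal(T4) -> count=0 queue=[T3,T2] holders={T1}
Step 10: wait(T4) -> count=0 queue=[T3,T2,T4] holders={T1}
Step 11: signal(T1) -> count=0 queue=[T2,T4] holders={T3}
Step 12: signal(T3) -> count=0 queue=[T4] holders={T2}
Step 13: signal(T2) -> count=0 queue=[] holders={T4}
Step 14: signal(T4) -> count=1 queue=[] holders={none}
Final holders: {none} -> 0 thread(s)

Answer: 0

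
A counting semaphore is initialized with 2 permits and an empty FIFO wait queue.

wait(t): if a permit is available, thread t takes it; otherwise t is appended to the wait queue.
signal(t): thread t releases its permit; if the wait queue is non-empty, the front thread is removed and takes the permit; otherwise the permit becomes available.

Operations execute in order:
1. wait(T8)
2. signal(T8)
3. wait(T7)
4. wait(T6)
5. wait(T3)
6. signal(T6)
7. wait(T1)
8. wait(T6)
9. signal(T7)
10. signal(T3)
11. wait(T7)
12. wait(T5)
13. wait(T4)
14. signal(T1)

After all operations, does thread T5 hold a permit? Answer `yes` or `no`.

Step 1: wait(T8) -> count=1 queue=[] holders={T8}
Step 2: signal(T8) -> count=2 queue=[] holders={none}
Step 3: wait(T7) -> count=1 queue=[] holders={T7}
Step 4: wait(T6) -> count=0 queue=[] holders={T6,T7}
Step 5: wait(T3) -> count=0 queue=[T3] holders={T6,T7}
Step 6: signal(T6) -> count=0 queue=[] holders={T3,T7}
Step 7: wait(T1) -> count=0 queue=[T1] holders={T3,T7}
Step 8: wait(T6) -> count=0 queue=[T1,T6] holders={T3,T7}
Step 9: signal(T7) -> count=0 queue=[T6] holders={T1,T3}
Step 10: signal(T3) -> count=0 queue=[] holders={T1,T6}
Step 11: wait(T7) -> count=0 queue=[T7] holders={T1,T6}
Step 12: wait(T5) -> count=0 queue=[T7,T5] holders={T1,T6}
Step 13: wait(T4) -> count=0 queue=[T7,T5,T4] holders={T1,T6}
Step 14: signal(T1) -> count=0 queue=[T5,T4] holders={T6,T7}
Final holders: {T6,T7} -> T5 not in holders

Answer: no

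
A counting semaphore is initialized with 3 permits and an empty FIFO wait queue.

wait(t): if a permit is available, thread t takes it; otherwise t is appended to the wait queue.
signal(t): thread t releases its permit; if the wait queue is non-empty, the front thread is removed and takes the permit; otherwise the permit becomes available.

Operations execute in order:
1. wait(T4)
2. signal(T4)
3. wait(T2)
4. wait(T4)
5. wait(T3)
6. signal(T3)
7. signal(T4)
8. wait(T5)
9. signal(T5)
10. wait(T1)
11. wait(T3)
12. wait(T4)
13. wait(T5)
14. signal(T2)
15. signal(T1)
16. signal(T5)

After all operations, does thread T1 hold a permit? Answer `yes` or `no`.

Answer: no

Derivation:
Step 1: wait(T4) -> count=2 queue=[] holders={T4}
Step 2: signal(T4) -> count=3 queue=[] holders={none}
Step 3: wait(T2) -> count=2 queue=[] holders={T2}
Step 4: wait(T4) -> count=1 queue=[] holders={T2,T4}
Step 5: wait(T3) -> count=0 queue=[] holders={T2,T3,T4}
Step 6: signal(T3) -> count=1 queue=[] holders={T2,T4}
Step 7: signal(T4) -> count=2 queue=[] holders={T2}
Step 8: wait(T5) -> count=1 queue=[] holders={T2,T5}
Step 9: signal(T5) -> count=2 queue=[] holders={T2}
Step 10: wait(T1) -> count=1 queue=[] holders={T1,T2}
Step 11: wait(T3) -> count=0 queue=[] holders={T1,T2,T3}
Step 12: wait(T4) -> count=0 queue=[T4] holders={T1,T2,T3}
Step 13: wait(T5) -> count=0 queue=[T4,T5] holders={T1,T2,T3}
Step 14: signal(T2) -> count=0 queue=[T5] holders={T1,T3,T4}
Step 15: signal(T1) -> count=0 queue=[] holders={T3,T4,T5}
Step 16: signal(T5) -> count=1 queue=[] holders={T3,T4}
Final holders: {T3,T4} -> T1 not in holders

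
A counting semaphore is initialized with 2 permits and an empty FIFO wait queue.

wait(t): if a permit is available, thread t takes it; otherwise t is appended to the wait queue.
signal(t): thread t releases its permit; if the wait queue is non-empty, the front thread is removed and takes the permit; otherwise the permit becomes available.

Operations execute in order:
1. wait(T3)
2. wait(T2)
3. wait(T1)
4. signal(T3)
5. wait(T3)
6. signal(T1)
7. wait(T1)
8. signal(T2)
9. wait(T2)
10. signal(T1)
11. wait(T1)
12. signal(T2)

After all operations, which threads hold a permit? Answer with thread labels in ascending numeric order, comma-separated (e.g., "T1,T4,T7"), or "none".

Answer: T1,T3

Derivation:
Step 1: wait(T3) -> count=1 queue=[] holders={T3}
Step 2: wait(T2) -> count=0 queue=[] holders={T2,T3}
Step 3: wait(T1) -> count=0 queue=[T1] holders={T2,T3}
Step 4: signal(T3) -> count=0 queue=[] holders={T1,T2}
Step 5: wait(T3) -> count=0 queue=[T3] holders={T1,T2}
Step 6: signal(T1) -> count=0 queue=[] holders={T2,T3}
Step 7: wait(T1) -> count=0 queue=[T1] holders={T2,T3}
Step 8: signal(T2) -> count=0 queue=[] holders={T1,T3}
Step 9: wait(T2) -> count=0 queue=[T2] holders={T1,T3}
Step 10: signal(T1) -> count=0 queue=[] holders={T2,T3}
Step 11: wait(T1) -> count=0 queue=[T1] holders={T2,T3}
Step 12: signal(T2) -> count=0 queue=[] holders={T1,T3}
Final holders: T1,T3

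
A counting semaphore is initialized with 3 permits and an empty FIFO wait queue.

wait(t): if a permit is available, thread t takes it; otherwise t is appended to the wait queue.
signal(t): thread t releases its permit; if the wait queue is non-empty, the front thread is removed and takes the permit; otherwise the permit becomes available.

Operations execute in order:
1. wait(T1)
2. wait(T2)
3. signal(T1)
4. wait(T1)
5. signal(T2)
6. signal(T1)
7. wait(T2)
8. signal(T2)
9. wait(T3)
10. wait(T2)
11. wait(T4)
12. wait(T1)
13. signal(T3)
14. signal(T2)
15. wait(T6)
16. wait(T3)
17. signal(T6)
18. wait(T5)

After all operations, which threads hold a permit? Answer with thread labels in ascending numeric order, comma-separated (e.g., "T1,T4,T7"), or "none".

Step 1: wait(T1) -> count=2 queue=[] holders={T1}
Step 2: wait(T2) -> count=1 queue=[] holders={T1,T2}
Step 3: signal(T1) -> count=2 queue=[] holders={T2}
Step 4: wait(T1) -> count=1 queue=[] holders={T1,T2}
Step 5: signal(T2) -> count=2 queue=[] holders={T1}
Step 6: signal(T1) -> count=3 queue=[] holders={none}
Step 7: wait(T2) -> count=2 queue=[] holders={T2}
Step 8: signal(T2) -> count=3 queue=[] holders={none}
Step 9: wait(T3) -> count=2 queue=[] holders={T3}
Step 10: wait(T2) -> count=1 queue=[] holders={T2,T3}
Step 11: wait(T4) -> count=0 queue=[] holders={T2,T3,T4}
Step 12: wait(T1) -> count=0 queue=[T1] holders={T2,T3,T4}
Step 13: signal(T3) -> count=0 queue=[] holders={T1,T2,T4}
Step 14: signal(T2) -> count=1 queue=[] holders={T1,T4}
Step 15: wait(T6) -> count=0 queue=[] holders={T1,T4,T6}
Step 16: wait(T3) -> count=0 queue=[T3] holders={T1,T4,T6}
Step 17: signal(T6) -> count=0 queue=[] holders={T1,T3,T4}
Step 18: wait(T5) -> count=0 queue=[T5] holders={T1,T3,T4}
Final holders: T1,T3,T4

Answer: T1,T3,T4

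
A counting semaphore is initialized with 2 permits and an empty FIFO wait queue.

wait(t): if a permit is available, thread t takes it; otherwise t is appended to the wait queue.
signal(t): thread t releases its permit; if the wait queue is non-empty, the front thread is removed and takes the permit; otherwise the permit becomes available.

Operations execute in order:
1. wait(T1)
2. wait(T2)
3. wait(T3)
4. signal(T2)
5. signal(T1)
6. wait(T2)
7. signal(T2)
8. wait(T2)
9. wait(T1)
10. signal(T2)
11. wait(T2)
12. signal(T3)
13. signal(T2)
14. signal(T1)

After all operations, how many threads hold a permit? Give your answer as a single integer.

Step 1: wait(T1) -> count=1 queue=[] holders={T1}
Step 2: wait(T2) -> count=0 queue=[] holders={T1,T2}
Step 3: wait(T3) -> count=0 queue=[T3] holders={T1,T2}
Step 4: signal(T2) -> count=0 queue=[] holders={T1,T3}
Step 5: signal(T1) -> count=1 queue=[] holders={T3}
Step 6: wait(T2) -> count=0 queue=[] holders={T2,T3}
Step 7: signal(T2) -> count=1 queue=[] holders={T3}
Step 8: wait(T2) -> count=0 queue=[] holders={T2,T3}
Step 9: wait(T1) -> count=0 queue=[T1] holders={T2,T3}
Step 10: signal(T2) -> count=0 queue=[] holders={T1,T3}
Step 11: wait(T2) -> count=0 queue=[T2] holders={T1,T3}
Step 12: signal(T3) -> count=0 queue=[] holders={T1,T2}
Step 13: signal(T2) -> count=1 queue=[] holders={T1}
Step 14: signal(T1) -> count=2 queue=[] holders={none}
Final holders: {none} -> 0 thread(s)

Answer: 0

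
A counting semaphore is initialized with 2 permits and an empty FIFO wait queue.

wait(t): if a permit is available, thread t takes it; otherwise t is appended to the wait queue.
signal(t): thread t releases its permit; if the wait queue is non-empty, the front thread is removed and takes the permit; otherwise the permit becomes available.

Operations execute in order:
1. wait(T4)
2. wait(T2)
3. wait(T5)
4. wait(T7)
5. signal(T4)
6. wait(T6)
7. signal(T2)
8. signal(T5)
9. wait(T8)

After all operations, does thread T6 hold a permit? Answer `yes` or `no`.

Step 1: wait(T4) -> count=1 queue=[] holders={T4}
Step 2: wait(T2) -> count=0 queue=[] holders={T2,T4}
Step 3: wait(T5) -> count=0 queue=[T5] holders={T2,T4}
Step 4: wait(T7) -> count=0 queue=[T5,T7] holders={T2,T4}
Step 5: signal(T4) -> count=0 queue=[T7] holders={T2,T5}
Step 6: wait(T6) -> count=0 queue=[T7,T6] holders={T2,T5}
Step 7: signal(T2) -> count=0 queue=[T6] holders={T5,T7}
Step 8: signal(T5) -> count=0 queue=[] holders={T6,T7}
Step 9: wait(T8) -> count=0 queue=[T8] holders={T6,T7}
Final holders: {T6,T7} -> T6 in holders

Answer: yes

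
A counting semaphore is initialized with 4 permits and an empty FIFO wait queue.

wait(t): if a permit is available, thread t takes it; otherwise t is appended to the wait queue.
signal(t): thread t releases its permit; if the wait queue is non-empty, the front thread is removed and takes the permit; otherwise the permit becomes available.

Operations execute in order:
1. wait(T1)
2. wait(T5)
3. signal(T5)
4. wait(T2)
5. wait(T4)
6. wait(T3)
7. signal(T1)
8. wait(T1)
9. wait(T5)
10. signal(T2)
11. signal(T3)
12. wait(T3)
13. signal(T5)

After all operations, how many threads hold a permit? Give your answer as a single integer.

Step 1: wait(T1) -> count=3 queue=[] holders={T1}
Step 2: wait(T5) -> count=2 queue=[] holders={T1,T5}
Step 3: signal(T5) -> count=3 queue=[] holders={T1}
Step 4: wait(T2) -> count=2 queue=[] holders={T1,T2}
Step 5: wait(T4) -> count=1 queue=[] holders={T1,T2,T4}
Step 6: wait(T3) -> count=0 queue=[] holders={T1,T2,T3,T4}
Step 7: signal(T1) -> count=1 queue=[] holders={T2,T3,T4}
Step 8: wait(T1) -> count=0 queue=[] holders={T1,T2,T3,T4}
Step 9: wait(T5) -> count=0 queue=[T5] holders={T1,T2,T3,T4}
Step 10: signal(T2) -> count=0 queue=[] holders={T1,T3,T4,T5}
Step 11: signal(T3) -> count=1 queue=[] holders={T1,T4,T5}
Step 12: wait(T3) -> count=0 queue=[] holders={T1,T3,T4,T5}
Step 13: signal(T5) -> count=1 queue=[] holders={T1,T3,T4}
Final holders: {T1,T3,T4} -> 3 thread(s)

Answer: 3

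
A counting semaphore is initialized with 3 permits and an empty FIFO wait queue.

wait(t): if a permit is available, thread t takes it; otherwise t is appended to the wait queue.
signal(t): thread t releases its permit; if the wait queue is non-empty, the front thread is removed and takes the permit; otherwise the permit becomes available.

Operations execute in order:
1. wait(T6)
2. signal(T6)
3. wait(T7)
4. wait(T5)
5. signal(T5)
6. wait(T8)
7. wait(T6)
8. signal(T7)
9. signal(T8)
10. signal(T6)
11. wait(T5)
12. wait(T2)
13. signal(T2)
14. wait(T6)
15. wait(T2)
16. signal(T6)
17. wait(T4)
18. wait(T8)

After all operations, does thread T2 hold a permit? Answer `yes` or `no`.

Step 1: wait(T6) -> count=2 queue=[] holders={T6}
Step 2: signal(T6) -> count=3 queue=[] holders={none}
Step 3: wait(T7) -> count=2 queue=[] holders={T7}
Step 4: wait(T5) -> count=1 queue=[] holders={T5,T7}
Step 5: signal(T5) -> count=2 queue=[] holders={T7}
Step 6: wait(T8) -> count=1 queue=[] holders={T7,T8}
Step 7: wait(T6) -> count=0 queue=[] holders={T6,T7,T8}
Step 8: signal(T7) -> count=1 queue=[] holders={T6,T8}
Step 9: signal(T8) -> count=2 queue=[] holders={T6}
Step 10: signal(T6) -> count=3 queue=[] holders={none}
Step 11: wait(T5) -> count=2 queue=[] holders={T5}
Step 12: wait(T2) -> count=1 queue=[] holders={T2,T5}
Step 13: signal(T2) -> count=2 queue=[] holders={T5}
Step 14: wait(T6) -> count=1 queue=[] holders={T5,T6}
Step 15: wait(T2) -> count=0 queue=[] holders={T2,T5,T6}
Step 16: signal(T6) -> count=1 queue=[] holders={T2,T5}
Step 17: wait(T4) -> count=0 queue=[] holders={T2,T4,T5}
Step 18: wait(T8) -> count=0 queue=[T8] holders={T2,T4,T5}
Final holders: {T2,T4,T5} -> T2 in holders

Answer: yes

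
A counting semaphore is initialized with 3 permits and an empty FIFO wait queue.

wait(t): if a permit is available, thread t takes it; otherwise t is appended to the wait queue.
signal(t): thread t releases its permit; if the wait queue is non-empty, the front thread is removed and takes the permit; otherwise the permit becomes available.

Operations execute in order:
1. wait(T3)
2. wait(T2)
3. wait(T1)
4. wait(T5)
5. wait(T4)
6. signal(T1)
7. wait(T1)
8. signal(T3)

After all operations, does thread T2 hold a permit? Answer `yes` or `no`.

Step 1: wait(T3) -> count=2 queue=[] holders={T3}
Step 2: wait(T2) -> count=1 queue=[] holders={T2,T3}
Step 3: wait(T1) -> count=0 queue=[] holders={T1,T2,T3}
Step 4: wait(T5) -> count=0 queue=[T5] holders={T1,T2,T3}
Step 5: wait(T4) -> count=0 queue=[T5,T4] holders={T1,T2,T3}
Step 6: signal(T1) -> count=0 queue=[T4] holders={T2,T3,T5}
Step 7: wait(T1) -> count=0 queue=[T4,T1] holders={T2,T3,T5}
Step 8: signal(T3) -> count=0 queue=[T1] holders={T2,T4,T5}
Final holders: {T2,T4,T5} -> T2 in holders

Answer: yes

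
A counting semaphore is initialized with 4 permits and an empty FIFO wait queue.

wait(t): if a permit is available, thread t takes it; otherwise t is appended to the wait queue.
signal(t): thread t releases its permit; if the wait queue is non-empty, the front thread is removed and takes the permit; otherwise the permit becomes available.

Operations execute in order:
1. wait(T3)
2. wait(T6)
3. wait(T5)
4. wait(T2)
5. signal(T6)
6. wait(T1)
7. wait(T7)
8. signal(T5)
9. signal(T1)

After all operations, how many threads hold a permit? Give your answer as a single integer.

Answer: 3

Derivation:
Step 1: wait(T3) -> count=3 queue=[] holders={T3}
Step 2: wait(T6) -> count=2 queue=[] holders={T3,T6}
Step 3: wait(T5) -> count=1 queue=[] holders={T3,T5,T6}
Step 4: wait(T2) -> count=0 queue=[] holders={T2,T3,T5,T6}
Step 5: signal(T6) -> count=1 queue=[] holders={T2,T3,T5}
Step 6: wait(T1) -> count=0 queue=[] holders={T1,T2,T3,T5}
Step 7: wait(T7) -> count=0 queue=[T7] holders={T1,T2,T3,T5}
Step 8: signal(T5) -> count=0 queue=[] holders={T1,T2,T3,T7}
Step 9: signal(T1) -> count=1 queue=[] holders={T2,T3,T7}
Final holders: {T2,T3,T7} -> 3 thread(s)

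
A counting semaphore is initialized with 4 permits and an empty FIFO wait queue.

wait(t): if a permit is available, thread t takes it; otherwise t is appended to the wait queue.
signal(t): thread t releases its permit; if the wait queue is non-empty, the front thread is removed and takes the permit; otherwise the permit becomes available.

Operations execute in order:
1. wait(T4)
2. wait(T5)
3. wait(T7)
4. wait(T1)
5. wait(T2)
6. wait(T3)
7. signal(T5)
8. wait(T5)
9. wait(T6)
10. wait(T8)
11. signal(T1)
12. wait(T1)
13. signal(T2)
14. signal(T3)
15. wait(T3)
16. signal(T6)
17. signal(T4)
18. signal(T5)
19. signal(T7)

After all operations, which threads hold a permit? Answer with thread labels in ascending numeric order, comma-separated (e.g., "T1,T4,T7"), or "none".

Step 1: wait(T4) -> count=3 queue=[] holders={T4}
Step 2: wait(T5) -> count=2 queue=[] holders={T4,T5}
Step 3: wait(T7) -> count=1 queue=[] holders={T4,T5,T7}
Step 4: wait(T1) -> count=0 queue=[] holders={T1,T4,T5,T7}
Step 5: wait(T2) -> count=0 queue=[T2] holders={T1,T4,T5,T7}
Step 6: wait(T3) -> count=0 queue=[T2,T3] holders={T1,T4,T5,T7}
Step 7: signal(T5) -> count=0 queue=[T3] holders={T1,T2,T4,T7}
Step 8: wait(T5) -> count=0 queue=[T3,T5] holders={T1,T2,T4,T7}
Step 9: wait(T6) -> count=0 queue=[T3,T5,T6] holders={T1,T2,T4,T7}
Step 10: wait(T8) -> count=0 queue=[T3,T5,T6,T8] holders={T1,T2,T4,T7}
Step 11: signal(T1) -> count=0 queue=[T5,T6,T8] holders={T2,T3,T4,T7}
Step 12: wait(T1) -> count=0 queue=[T5,T6,T8,T1] holders={T2,T3,T4,T7}
Step 13: signal(T2) -> count=0 queue=[T6,T8,T1] holders={T3,T4,T5,T7}
Step 14: signal(T3) -> count=0 queue=[T8,T1] holders={T4,T5,T6,T7}
Step 15: wait(T3) -> count=0 queue=[T8,T1,T3] holders={T4,T5,T6,T7}
Step 16: signal(T6) -> count=0 queue=[T1,T3] holders={T4,T5,T7,T8}
Step 17: signal(T4) -> count=0 queue=[T3] holders={T1,T5,T7,T8}
Step 18: signal(T5) -> count=0 queue=[] holders={T1,T3,T7,T8}
Step 19: signal(T7) -> count=1 queue=[] holders={T1,T3,T8}
Final holders: T1,T3,T8

Answer: T1,T3,T8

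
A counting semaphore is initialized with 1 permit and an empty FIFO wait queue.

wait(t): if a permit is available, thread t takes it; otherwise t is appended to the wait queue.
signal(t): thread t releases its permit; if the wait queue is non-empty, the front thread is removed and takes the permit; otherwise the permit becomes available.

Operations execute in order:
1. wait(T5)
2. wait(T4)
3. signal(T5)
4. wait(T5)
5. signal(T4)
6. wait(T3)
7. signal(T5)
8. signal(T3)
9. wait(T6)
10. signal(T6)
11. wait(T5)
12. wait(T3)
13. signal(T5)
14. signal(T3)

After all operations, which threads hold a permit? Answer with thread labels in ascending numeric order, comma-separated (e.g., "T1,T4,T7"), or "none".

Step 1: wait(T5) -> count=0 queue=[] holders={T5}
Step 2: wait(T4) -> count=0 queue=[T4] holders={T5}
Step 3: signal(T5) -> count=0 queue=[] holders={T4}
Step 4: wait(T5) -> count=0 queue=[T5] holders={T4}
Step 5: signal(T4) -> count=0 queue=[] holders={T5}
Step 6: wait(T3) -> count=0 queue=[T3] holders={T5}
Step 7: signal(T5) -> count=0 queue=[] holders={T3}
Step 8: signal(T3) -> count=1 queue=[] holders={none}
Step 9: wait(T6) -> count=0 queue=[] holders={T6}
Step 10: signal(T6) -> count=1 queue=[] holders={none}
Step 11: wait(T5) -> count=0 queue=[] holders={T5}
Step 12: wait(T3) -> count=0 queue=[T3] holders={T5}
Step 13: signal(T5) -> count=0 queue=[] holders={T3}
Step 14: signal(T3) -> count=1 queue=[] holders={none}
Final holders: none

Answer: none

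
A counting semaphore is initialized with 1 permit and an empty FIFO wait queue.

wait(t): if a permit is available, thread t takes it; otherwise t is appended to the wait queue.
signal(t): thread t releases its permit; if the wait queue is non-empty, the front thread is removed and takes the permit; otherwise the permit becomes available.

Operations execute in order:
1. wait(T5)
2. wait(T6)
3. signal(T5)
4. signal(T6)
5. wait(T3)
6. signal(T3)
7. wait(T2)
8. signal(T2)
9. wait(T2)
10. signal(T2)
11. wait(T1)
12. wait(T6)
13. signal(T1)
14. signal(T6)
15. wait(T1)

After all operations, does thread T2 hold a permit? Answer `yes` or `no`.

Answer: no

Derivation:
Step 1: wait(T5) -> count=0 queue=[] holders={T5}
Step 2: wait(T6) -> count=0 queue=[T6] holders={T5}
Step 3: signal(T5) -> count=0 queue=[] holders={T6}
Step 4: signal(T6) -> count=1 queue=[] holders={none}
Step 5: wait(T3) -> count=0 queue=[] holders={T3}
Step 6: signal(T3) -> count=1 queue=[] holders={none}
Step 7: wait(T2) -> count=0 queue=[] holders={T2}
Step 8: signal(T2) -> count=1 queue=[] holders={none}
Step 9: wait(T2) -> count=0 queue=[] holders={T2}
Step 10: signal(T2) -> count=1 queue=[] holders={none}
Step 11: wait(T1) -> count=0 queue=[] holders={T1}
Step 12: wait(T6) -> count=0 queue=[T6] holders={T1}
Step 13: signal(T1) -> count=0 queue=[] holders={T6}
Step 14: signal(T6) -> count=1 queue=[] holders={none}
Step 15: wait(T1) -> count=0 queue=[] holders={T1}
Final holders: {T1} -> T2 not in holders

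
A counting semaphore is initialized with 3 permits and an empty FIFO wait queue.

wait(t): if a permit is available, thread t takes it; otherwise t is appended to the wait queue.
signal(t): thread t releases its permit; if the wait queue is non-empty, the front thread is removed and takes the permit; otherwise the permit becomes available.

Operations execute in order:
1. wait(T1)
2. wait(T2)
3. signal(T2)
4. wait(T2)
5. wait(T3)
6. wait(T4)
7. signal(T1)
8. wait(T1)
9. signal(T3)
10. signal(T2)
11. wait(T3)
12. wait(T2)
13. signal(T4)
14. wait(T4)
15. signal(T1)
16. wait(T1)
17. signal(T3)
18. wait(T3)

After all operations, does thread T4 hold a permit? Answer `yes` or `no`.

Answer: yes

Derivation:
Step 1: wait(T1) -> count=2 queue=[] holders={T1}
Step 2: wait(T2) -> count=1 queue=[] holders={T1,T2}
Step 3: signal(T2) -> count=2 queue=[] holders={T1}
Step 4: wait(T2) -> count=1 queue=[] holders={T1,T2}
Step 5: wait(T3) -> count=0 queue=[] holders={T1,T2,T3}
Step 6: wait(T4) -> count=0 queue=[T4] holders={T1,T2,T3}
Step 7: signal(T1) -> count=0 queue=[] holders={T2,T3,T4}
Step 8: wait(T1) -> count=0 queue=[T1] holders={T2,T3,T4}
Step 9: signal(T3) -> count=0 queue=[] holders={T1,T2,T4}
Step 10: signal(T2) -> count=1 queue=[] holders={T1,T4}
Step 11: wait(T3) -> count=0 queue=[] holders={T1,T3,T4}
Step 12: wait(T2) -> count=0 queue=[T2] holders={T1,T3,T4}
Step 13: signal(T4) -> count=0 queue=[] holders={T1,T2,T3}
Step 14: wait(T4) -> count=0 queue=[T4] holders={T1,T2,T3}
Step 15: signal(T1) -> count=0 queue=[] holders={T2,T3,T4}
Step 16: wait(T1) -> count=0 queue=[T1] holders={T2,T3,T4}
Step 17: signal(T3) -> count=0 queue=[] holders={T1,T2,T4}
Step 18: wait(T3) -> count=0 queue=[T3] holders={T1,T2,T4}
Final holders: {T1,T2,T4} -> T4 in holders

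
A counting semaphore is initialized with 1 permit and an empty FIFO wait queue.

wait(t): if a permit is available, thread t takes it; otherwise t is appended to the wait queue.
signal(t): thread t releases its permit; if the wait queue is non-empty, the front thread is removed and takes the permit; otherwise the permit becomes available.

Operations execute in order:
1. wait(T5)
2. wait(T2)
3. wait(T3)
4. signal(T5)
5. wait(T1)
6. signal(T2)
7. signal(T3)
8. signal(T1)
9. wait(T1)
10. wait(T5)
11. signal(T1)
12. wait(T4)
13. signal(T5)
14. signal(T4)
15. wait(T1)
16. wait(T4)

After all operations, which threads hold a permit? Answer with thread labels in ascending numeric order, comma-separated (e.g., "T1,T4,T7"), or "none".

Step 1: wait(T5) -> count=0 queue=[] holders={T5}
Step 2: wait(T2) -> count=0 queue=[T2] holders={T5}
Step 3: wait(T3) -> count=0 queue=[T2,T3] holders={T5}
Step 4: signal(T5) -> count=0 queue=[T3] holders={T2}
Step 5: wait(T1) -> count=0 queue=[T3,T1] holders={T2}
Step 6: signal(T2) -> count=0 queue=[T1] holders={T3}
Step 7: signal(T3) -> count=0 queue=[] holders={T1}
Step 8: signal(T1) -> count=1 queue=[] holders={none}
Step 9: wait(T1) -> count=0 queue=[] holders={T1}
Step 10: wait(T5) -> count=0 queue=[T5] holders={T1}
Step 11: signal(T1) -> count=0 queue=[] holders={T5}
Step 12: wait(T4) -> count=0 queue=[T4] holders={T5}
Step 13: signal(T5) -> count=0 queue=[] holders={T4}
Step 14: signal(T4) -> count=1 queue=[] holders={none}
Step 15: wait(T1) -> count=0 queue=[] holders={T1}
Step 16: wait(T4) -> count=0 queue=[T4] holders={T1}
Final holders: T1

Answer: T1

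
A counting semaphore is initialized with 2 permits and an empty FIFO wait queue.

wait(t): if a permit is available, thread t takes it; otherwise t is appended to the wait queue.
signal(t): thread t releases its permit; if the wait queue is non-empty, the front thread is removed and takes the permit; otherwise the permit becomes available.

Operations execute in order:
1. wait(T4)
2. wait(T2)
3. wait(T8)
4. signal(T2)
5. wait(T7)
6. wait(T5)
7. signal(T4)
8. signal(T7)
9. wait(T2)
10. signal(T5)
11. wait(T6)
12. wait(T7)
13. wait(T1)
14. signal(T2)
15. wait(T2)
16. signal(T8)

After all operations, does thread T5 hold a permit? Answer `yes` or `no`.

Step 1: wait(T4) -> count=1 queue=[] holders={T4}
Step 2: wait(T2) -> count=0 queue=[] holders={T2,T4}
Step 3: wait(T8) -> count=0 queue=[T8] holders={T2,T4}
Step 4: signal(T2) -> count=0 queue=[] holders={T4,T8}
Step 5: wait(T7) -> count=0 queue=[T7] holders={T4,T8}
Step 6: wait(T5) -> count=0 queue=[T7,T5] holders={T4,T8}
Step 7: signal(T4) -> count=0 queue=[T5] holders={T7,T8}
Step 8: signal(T7) -> count=0 queue=[] holders={T5,T8}
Step 9: wait(T2) -> count=0 queue=[T2] holders={T5,T8}
Step 10: signal(T5) -> count=0 queue=[] holders={T2,T8}
Step 11: wait(T6) -> count=0 queue=[T6] holders={T2,T8}
Step 12: wait(T7) -> count=0 queue=[T6,T7] holders={T2,T8}
Step 13: wait(T1) -> count=0 queue=[T6,T7,T1] holders={T2,T8}
Step 14: signal(T2) -> count=0 queue=[T7,T1] holders={T6,T8}
Step 15: wait(T2) -> count=0 queue=[T7,T1,T2] holders={T6,T8}
Step 16: signal(T8) -> count=0 queue=[T1,T2] holders={T6,T7}
Final holders: {T6,T7} -> T5 not in holders

Answer: no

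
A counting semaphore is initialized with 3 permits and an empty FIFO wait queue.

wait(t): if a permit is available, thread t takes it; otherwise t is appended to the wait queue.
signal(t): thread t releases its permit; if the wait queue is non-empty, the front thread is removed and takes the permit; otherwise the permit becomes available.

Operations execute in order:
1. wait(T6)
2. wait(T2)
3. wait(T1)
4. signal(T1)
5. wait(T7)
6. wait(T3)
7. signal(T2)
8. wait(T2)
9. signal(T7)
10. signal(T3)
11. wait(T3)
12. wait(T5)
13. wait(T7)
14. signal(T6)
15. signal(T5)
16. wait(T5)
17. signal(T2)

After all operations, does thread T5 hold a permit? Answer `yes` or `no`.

Answer: yes

Derivation:
Step 1: wait(T6) -> count=2 queue=[] holders={T6}
Step 2: wait(T2) -> count=1 queue=[] holders={T2,T6}
Step 3: wait(T1) -> count=0 queue=[] holders={T1,T2,T6}
Step 4: signal(T1) -> count=1 queue=[] holders={T2,T6}
Step 5: wait(T7) -> count=0 queue=[] holders={T2,T6,T7}
Step 6: wait(T3) -> count=0 queue=[T3] holders={T2,T6,T7}
Step 7: signal(T2) -> count=0 queue=[] holders={T3,T6,T7}
Step 8: wait(T2) -> count=0 queue=[T2] holders={T3,T6,T7}
Step 9: signal(T7) -> count=0 queue=[] holders={T2,T3,T6}
Step 10: signal(T3) -> count=1 queue=[] holders={T2,T6}
Step 11: wait(T3) -> count=0 queue=[] holders={T2,T3,T6}
Step 12: wait(T5) -> count=0 queue=[T5] holders={T2,T3,T6}
Step 13: wait(T7) -> count=0 queue=[T5,T7] holders={T2,T3,T6}
Step 14: signal(T6) -> count=0 queue=[T7] holders={T2,T3,T5}
Step 15: signal(T5) -> count=0 queue=[] holders={T2,T3,T7}
Step 16: wait(T5) -> count=0 queue=[T5] holders={T2,T3,T7}
Step 17: signal(T2) -> count=0 queue=[] holders={T3,T5,T7}
Final holders: {T3,T5,T7} -> T5 in holders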